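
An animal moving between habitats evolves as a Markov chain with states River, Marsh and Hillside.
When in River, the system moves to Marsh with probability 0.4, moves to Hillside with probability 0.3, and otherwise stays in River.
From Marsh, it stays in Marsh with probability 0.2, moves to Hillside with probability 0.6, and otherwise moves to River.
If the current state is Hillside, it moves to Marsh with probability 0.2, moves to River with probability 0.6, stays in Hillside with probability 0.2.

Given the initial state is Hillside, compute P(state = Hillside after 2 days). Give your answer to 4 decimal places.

Sum over the intermediate state after 1 day:
P = P(Hillside→River)·P(River→Hillside) + P(Hillside→Marsh)·P(Marsh→Hillside) + P(Hillside→Hillside)·P(Hillside→Hillside)
  = 0.6×0.3 + 0.2×0.6 + 0.2×0.2
  = 0.1800 + 0.1200 + 0.0400 = 0.3400

0.3400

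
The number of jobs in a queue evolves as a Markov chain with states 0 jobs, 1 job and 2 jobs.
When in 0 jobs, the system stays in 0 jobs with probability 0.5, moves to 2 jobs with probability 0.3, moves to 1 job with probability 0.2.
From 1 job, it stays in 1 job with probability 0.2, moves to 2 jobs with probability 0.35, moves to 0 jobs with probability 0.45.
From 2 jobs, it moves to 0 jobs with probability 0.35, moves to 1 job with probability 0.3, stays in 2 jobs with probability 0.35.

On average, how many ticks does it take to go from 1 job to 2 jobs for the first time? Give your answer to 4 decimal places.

3.0645

Let t(s) be the expected number of ticks to first reach 2 jobs from state s, with t(2 jobs) = 0. Conditioning on the first tick:
t(0 jobs) = 1 + 0.5·t(0 jobs) + 0.2·t(1 job)
t(1 job) = 1 + 0.45·t(0 jobs) + 0.2·t(1 job)
Solving: t(0 jobs) = 3.2258, t(1 job) = 3.0645.
Expected ticks from 1 job to 2 jobs: 3.0645.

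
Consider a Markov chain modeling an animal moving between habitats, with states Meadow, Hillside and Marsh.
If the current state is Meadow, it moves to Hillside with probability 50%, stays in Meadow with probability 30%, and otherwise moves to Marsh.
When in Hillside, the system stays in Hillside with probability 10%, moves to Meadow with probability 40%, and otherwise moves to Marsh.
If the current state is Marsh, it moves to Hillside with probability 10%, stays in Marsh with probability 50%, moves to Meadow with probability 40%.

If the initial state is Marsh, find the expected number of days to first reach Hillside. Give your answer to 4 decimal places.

4.0741

Let t(s) be the expected number of days to first reach Hillside from state s, with t(Hillside) = 0. Conditioning on the first day:
t(Meadow) = 1 + 0.3·t(Meadow) + 0.2·t(Marsh)
t(Marsh) = 1 + 0.4·t(Meadow) + 0.5·t(Marsh)
Solving: t(Meadow) = 2.5926, t(Marsh) = 4.0741.
Expected days from Marsh to Hillside: 4.0741.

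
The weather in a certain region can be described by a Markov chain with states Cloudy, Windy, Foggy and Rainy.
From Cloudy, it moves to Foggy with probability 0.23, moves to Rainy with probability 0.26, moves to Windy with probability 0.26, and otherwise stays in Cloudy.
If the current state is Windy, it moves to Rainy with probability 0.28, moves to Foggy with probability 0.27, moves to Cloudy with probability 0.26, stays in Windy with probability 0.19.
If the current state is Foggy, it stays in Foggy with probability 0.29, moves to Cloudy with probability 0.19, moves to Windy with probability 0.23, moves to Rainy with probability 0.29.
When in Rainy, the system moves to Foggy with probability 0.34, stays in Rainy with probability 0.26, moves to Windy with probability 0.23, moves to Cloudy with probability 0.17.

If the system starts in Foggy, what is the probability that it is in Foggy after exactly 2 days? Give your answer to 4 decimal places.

0.2885

Propagate the distribution vector 2 days from Foggy.
After 0 days: (0.0000, 0.0000, 1.0000, 0.0000)
After 1 day: (0.1900, 0.2300, 0.2900, 0.2900)
After 2 days: (0.2117, 0.2265, 0.2885, 0.2733)
P(in Foggy after 2 days) = 0.2885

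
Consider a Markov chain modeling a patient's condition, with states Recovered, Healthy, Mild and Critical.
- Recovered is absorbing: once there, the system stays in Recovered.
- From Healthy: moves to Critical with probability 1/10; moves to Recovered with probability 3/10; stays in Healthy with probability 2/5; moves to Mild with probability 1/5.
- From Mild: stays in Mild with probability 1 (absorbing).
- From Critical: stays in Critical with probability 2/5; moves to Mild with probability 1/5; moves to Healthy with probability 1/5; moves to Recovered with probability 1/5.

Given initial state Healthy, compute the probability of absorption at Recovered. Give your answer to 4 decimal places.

0.5882

Let h(s) be the probability of absorption at Recovered starting from transient state s. Then h(Recovered) = 1 and h(Mild) = 0. By first-step analysis:
h(Healthy) = 0.3·1 + 0.4·h(Healthy) + 0.2·0 + 0.1·h(Critical)
h(Critical) = 0.2·1 + 0.2·h(Healthy) + 0.2·0 + 0.4·h(Critical)
Solving: h(Healthy) = 0.5882, h(Critical) = 0.5294.
Starting from Healthy, the probability is 0.5882.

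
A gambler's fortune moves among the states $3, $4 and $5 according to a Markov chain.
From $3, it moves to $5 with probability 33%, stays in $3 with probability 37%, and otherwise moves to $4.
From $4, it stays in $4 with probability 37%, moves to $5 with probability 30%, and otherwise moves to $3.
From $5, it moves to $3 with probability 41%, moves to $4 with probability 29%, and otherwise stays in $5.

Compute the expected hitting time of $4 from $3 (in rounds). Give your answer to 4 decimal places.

3.3693

Let t(s) be the expected number of rounds to first reach $4 from state s, with t($4) = 0. Conditioning on the first round:
t($3) = 1 + 0.37·t($3) + 0.33·t($5)
t($5) = 1 + 0.41·t($3) + 0.3·t($5)
Solving: t($3) = 3.3693, t($5) = 3.4020.
Expected rounds from $3 to $4: 3.3693.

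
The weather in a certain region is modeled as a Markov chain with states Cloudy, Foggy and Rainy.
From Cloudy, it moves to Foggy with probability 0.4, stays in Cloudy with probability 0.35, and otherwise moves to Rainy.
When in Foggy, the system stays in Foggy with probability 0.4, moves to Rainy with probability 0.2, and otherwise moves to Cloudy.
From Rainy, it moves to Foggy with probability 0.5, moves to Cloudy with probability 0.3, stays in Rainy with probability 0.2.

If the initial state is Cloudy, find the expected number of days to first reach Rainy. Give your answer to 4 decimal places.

4.3478

Let t(s) be the expected number of days to first reach Rainy from state s, with t(Rainy) = 0. Conditioning on the first day:
t(Cloudy) = 1 + 0.35·t(Cloudy) + 0.4·t(Foggy)
t(Foggy) = 1 + 0.4·t(Cloudy) + 0.4·t(Foggy)
Solving: t(Cloudy) = 4.3478, t(Foggy) = 4.5652.
Expected days from Cloudy to Rainy: 4.3478.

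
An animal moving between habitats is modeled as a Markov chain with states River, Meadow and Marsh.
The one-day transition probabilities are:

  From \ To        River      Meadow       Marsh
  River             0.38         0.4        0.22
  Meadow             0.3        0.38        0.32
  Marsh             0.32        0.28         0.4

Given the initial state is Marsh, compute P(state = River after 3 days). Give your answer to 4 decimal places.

Propagate the distribution vector 3 days from Marsh.
After 0 days: (0.0000, 0.0000, 1.0000)
After 1 day: (0.3200, 0.2800, 0.4000)
After 2 days: (0.3336, 0.3464, 0.3200)
After 3 days: (0.3331, 0.3547, 0.3122)
P(in River after 3 days) = 0.3331

0.3331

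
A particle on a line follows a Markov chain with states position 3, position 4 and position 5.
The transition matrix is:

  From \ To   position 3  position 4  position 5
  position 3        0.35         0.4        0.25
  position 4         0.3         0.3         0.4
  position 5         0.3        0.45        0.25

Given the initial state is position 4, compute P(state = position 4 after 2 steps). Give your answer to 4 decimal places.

Sum over the intermediate state after 1 step:
P = P(position 4→position 3)·P(position 3→position 4) + P(position 4→position 4)·P(position 4→position 4) + P(position 4→position 5)·P(position 5→position 4)
  = 0.3×0.4 + 0.3×0.3 + 0.4×0.45
  = 0.1200 + 0.0900 + 0.1800 = 0.3900

0.3900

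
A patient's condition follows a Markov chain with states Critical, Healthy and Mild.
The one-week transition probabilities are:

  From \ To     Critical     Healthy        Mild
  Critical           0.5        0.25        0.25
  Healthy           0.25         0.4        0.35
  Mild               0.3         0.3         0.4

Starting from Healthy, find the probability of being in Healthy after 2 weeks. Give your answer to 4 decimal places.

0.3275

Sum over the intermediate state after 1 week:
P = P(Healthy→Critical)·P(Critical→Healthy) + P(Healthy→Healthy)·P(Healthy→Healthy) + P(Healthy→Mild)·P(Mild→Healthy)
  = 0.25×0.25 + 0.4×0.4 + 0.35×0.3
  = 0.0625 + 0.1600 + 0.1050 = 0.3275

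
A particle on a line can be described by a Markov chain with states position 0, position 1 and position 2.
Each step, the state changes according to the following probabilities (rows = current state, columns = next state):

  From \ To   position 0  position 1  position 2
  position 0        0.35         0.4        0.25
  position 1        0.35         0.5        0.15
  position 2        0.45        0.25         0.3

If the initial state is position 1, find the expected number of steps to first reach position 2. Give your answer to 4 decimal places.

5.4054

Let t(s) be the expected number of steps to first reach position 2 from state s, with t(position 2) = 0. Conditioning on the first step:
t(position 0) = 1 + 0.35·t(position 0) + 0.4·t(position 1)
t(position 1) = 1 + 0.35·t(position 0) + 0.5·t(position 1)
Solving: t(position 0) = 4.8649, t(position 1) = 5.4054.
Expected steps from position 1 to position 2: 5.4054.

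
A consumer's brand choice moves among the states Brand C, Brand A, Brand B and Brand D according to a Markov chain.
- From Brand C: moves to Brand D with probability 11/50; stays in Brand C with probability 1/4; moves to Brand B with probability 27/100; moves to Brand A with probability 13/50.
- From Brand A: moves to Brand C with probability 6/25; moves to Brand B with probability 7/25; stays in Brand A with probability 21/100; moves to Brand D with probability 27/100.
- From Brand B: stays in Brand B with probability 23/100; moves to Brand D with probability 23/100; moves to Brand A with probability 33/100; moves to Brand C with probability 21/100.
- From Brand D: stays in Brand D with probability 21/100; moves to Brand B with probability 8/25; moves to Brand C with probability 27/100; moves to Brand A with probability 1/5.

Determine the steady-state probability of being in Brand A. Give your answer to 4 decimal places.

Let the stationary distribution be π with π = πP and π_1 + π_2 + π_3 + π_4 = 1.
π_1 = 0.25·π_1 + 0.24·π_2 + 0.21·π_3 + 0.27·π_4
π_2 = 0.26·π_1 + 0.21·π_2 + 0.33·π_3 + 0.2·π_4
π_3 = 0.27·π_1 + 0.28·π_2 + 0.23·π_3 + 0.32·π_4
Solving with the normalization constraint gives π = (0.2412, 0.2525, 0.2732, 0.2330).
So the stationary probability of Brand A is 0.2525.

0.2525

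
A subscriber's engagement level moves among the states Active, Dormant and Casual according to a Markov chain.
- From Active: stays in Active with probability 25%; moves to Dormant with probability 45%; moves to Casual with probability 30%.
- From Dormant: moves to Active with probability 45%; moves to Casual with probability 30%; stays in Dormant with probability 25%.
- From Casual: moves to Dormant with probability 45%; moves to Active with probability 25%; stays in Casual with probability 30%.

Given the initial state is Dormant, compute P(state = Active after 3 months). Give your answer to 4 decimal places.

Propagate the distribution vector 3 months from Dormant.
After 0 months: (0.0000, 1.0000, 0.0000)
After 1 month: (0.4500, 0.2500, 0.3000)
After 2 months: (0.3000, 0.4000, 0.3000)
After 3 months: (0.3300, 0.3700, 0.3000)
P(in Active after 3 months) = 0.3300

0.3300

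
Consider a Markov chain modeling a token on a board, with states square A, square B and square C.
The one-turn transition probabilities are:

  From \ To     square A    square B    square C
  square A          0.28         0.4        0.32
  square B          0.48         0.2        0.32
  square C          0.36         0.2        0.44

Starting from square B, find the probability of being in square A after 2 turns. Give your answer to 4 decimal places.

Sum over the intermediate state after 1 turn:
P = P(square B→square A)·P(square A→square A) + P(square B→square B)·P(square B→square A) + P(square B→square C)·P(square C→square A)
  = 0.48×0.28 + 0.2×0.48 + 0.32×0.36
  = 0.1344 + 0.0960 + 0.1152 = 0.3456

0.3456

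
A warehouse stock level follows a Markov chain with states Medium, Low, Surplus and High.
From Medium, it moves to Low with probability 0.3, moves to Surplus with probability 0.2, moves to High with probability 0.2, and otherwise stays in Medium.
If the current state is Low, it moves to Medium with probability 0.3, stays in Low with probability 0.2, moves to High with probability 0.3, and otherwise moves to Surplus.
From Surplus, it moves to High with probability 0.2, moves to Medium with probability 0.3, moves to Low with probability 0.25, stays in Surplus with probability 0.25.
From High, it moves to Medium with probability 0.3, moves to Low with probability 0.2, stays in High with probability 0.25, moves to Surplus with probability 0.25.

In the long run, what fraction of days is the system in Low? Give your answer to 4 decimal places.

0.2411

Let the stationary distribution be π with π = πP and π_1 + π_2 + π_3 + π_4 = 1.
π_1 = 0.3·π_1 + 0.3·π_2 + 0.3·π_3 + 0.3·π_4
π_2 = 0.3·π_1 + 0.2·π_2 + 0.25·π_3 + 0.2·π_4
π_3 = 0.2·π_1 + 0.2·π_2 + 0.25·π_3 + 0.25·π_4
Solving with the normalization constraint gives π = (0.3000, 0.2411, 0.2229, 0.2359).
So the stationary probability of Low is 0.2411.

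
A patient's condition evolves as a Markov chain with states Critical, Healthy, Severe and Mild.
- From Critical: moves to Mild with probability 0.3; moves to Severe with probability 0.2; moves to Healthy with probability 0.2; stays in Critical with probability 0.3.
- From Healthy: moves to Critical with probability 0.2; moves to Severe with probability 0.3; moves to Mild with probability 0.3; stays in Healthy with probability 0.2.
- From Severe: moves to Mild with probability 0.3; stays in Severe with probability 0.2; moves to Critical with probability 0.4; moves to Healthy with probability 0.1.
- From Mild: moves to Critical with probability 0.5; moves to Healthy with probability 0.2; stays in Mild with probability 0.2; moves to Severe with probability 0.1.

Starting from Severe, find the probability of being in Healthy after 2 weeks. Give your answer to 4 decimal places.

0.1800

Propagate the distribution vector 2 weeks from Severe.
After 0 weeks: (0.0000, 0.0000, 1.0000, 0.0000)
After 1 week: (0.4000, 0.1000, 0.2000, 0.3000)
After 2 weeks: (0.3700, 0.1800, 0.1800, 0.2700)
P(in Healthy after 2 weeks) = 0.1800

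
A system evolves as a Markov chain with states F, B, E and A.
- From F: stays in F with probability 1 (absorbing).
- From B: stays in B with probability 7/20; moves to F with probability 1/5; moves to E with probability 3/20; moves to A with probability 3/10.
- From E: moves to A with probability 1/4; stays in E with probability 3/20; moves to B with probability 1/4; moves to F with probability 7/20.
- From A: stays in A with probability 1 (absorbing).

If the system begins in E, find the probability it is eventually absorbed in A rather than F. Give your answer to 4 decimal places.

0.4612

Let h(s) be the probability of absorption at A starting from transient state s. Then h(A) = 1 and h(F) = 0. By first-step analysis:
h(B) = 0.2·0 + 0.35·h(B) + 0.15·h(E) + 0.3·1
h(E) = 0.35·0 + 0.25·h(B) + 0.15·h(E) + 0.25·1
Solving: h(B) = 0.5680, h(E) = 0.4612.
Starting from E, the probability is 0.4612.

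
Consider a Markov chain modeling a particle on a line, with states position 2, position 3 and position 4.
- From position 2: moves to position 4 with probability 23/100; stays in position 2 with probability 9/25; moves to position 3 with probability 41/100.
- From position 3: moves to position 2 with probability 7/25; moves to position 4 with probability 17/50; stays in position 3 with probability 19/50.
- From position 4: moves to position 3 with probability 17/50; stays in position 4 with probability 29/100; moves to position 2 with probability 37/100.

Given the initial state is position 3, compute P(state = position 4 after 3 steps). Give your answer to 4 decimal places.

0.2888

Propagate the distribution vector 3 steps from position 3.
After 0 steps: (0.0000, 1.0000, 0.0000)
After 1 step: (0.2800, 0.3800, 0.3400)
After 2 steps: (0.3330, 0.3748, 0.2922)
After 3 steps: (0.3329, 0.3783, 0.2888)
P(in position 4 after 3 steps) = 0.2888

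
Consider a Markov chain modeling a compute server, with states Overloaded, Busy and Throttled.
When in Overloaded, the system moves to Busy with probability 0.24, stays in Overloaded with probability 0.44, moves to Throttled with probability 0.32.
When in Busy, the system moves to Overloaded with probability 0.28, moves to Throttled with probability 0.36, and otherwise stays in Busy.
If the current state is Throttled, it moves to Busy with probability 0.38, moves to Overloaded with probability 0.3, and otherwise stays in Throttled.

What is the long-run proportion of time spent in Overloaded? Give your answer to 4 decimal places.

0.3413

Let the stationary distribution be π with π = πP and π_1 + π_2 + π_3 = 1.
π_1 = 0.44·π_1 + 0.28·π_2 + 0.3·π_3
π_2 = 0.24·π_1 + 0.36·π_2 + 0.38·π_3
Solving with the normalization constraint gives π = (0.3413, 0.3257, 0.3330).
So the stationary probability of Overloaded is 0.3413.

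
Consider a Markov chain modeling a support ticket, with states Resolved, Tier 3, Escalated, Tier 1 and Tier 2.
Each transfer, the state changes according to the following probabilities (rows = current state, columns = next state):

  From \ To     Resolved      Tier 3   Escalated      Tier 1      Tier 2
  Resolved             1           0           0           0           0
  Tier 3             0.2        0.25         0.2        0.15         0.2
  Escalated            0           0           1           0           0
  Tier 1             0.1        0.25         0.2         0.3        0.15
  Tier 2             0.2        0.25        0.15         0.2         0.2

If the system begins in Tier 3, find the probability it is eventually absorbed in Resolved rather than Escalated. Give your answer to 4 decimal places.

Let h(s) be the probability of absorption at Resolved starting from transient state s. Then h(Resolved) = 1 and h(Escalated) = 0. By first-step analysis:
h(Tier 3) = 0.2·1 + 0.25·h(Tier 3) + 0.2·0 + 0.15·h(Tier 1) + 0.2·h(Tier 2)
h(Tier 1) = 0.1·1 + 0.25·h(Tier 3) + 0.2·0 + 0.3·h(Tier 1) + 0.15·h(Tier 2)
h(Tier 2) = 0.2·1 + 0.25·h(Tier 3) + 0.15·0 + 0.2·h(Tier 1) + 0.2·h(Tier 2)
Solving: h(Tier 3) = 0.4876, h(Tier 1) = 0.4260, h(Tier 2) = 0.5089.
Starting from Tier 3, the probability is 0.4876.

0.4876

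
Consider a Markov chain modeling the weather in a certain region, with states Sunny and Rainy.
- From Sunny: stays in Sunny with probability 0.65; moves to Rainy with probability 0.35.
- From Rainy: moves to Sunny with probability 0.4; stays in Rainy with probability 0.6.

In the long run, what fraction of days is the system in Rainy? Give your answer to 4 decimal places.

Let the stationary distribution be π with π = πP and π_1 + π_2 = 1.
π_1 = 0.65·π_1 + 0.4·π_2
Solving with the normalization constraint gives π = (0.5333, 0.4667).
So the stationary probability of Rainy is 0.4667.

0.4667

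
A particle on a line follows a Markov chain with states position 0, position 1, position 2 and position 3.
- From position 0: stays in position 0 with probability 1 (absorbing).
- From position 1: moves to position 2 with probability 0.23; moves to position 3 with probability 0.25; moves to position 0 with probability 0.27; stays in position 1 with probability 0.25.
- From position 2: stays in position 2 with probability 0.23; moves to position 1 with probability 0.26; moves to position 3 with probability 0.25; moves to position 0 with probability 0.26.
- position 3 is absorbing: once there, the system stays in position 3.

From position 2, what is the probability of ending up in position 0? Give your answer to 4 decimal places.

Let h(s) be the probability of absorption at position 0 starting from transient state s. Then h(position 0) = 1 and h(position 3) = 0. By first-step analysis:
h(position 1) = 0.27·1 + 0.25·h(position 1) + 0.23·h(position 2) + 0.25·0
h(position 2) = 0.26·1 + 0.26·h(position 1) + 0.23·h(position 2) + 0.25·0
Solving: h(position 1) = 0.5171, h(position 2) = 0.5123.
Starting from position 2, the probability is 0.5123.

0.5123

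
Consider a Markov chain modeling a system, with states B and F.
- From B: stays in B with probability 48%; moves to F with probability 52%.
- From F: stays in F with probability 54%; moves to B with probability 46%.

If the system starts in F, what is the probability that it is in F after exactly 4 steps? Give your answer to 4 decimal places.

0.5306

Propagate the distribution vector 4 steps from F.
After 0 steps: (0.0000, 1.0000)
After 1 step: (0.4600, 0.5400)
After 2 steps: (0.4692, 0.5308)
After 3 steps: (0.4694, 0.5306)
After 4 steps: (0.4694, 0.5306)
P(in F after 4 steps) = 0.5306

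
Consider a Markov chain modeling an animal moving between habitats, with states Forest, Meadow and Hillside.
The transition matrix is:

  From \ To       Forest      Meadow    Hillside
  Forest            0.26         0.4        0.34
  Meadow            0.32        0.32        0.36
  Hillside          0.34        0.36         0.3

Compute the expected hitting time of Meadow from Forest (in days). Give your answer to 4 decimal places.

Let t(s) be the expected number of days to first reach Meadow from state s, with t(Meadow) = 0. Conditioning on the first day:
t(Forest) = 1 + 0.26·t(Forest) + 0.34·t(Hillside)
t(Hillside) = 1 + 0.34·t(Forest) + 0.3·t(Hillside)
Solving: t(Forest) = 2.5845, t(Hillside) = 2.6839.
Expected days from Forest to Meadow: 2.5845.

2.5845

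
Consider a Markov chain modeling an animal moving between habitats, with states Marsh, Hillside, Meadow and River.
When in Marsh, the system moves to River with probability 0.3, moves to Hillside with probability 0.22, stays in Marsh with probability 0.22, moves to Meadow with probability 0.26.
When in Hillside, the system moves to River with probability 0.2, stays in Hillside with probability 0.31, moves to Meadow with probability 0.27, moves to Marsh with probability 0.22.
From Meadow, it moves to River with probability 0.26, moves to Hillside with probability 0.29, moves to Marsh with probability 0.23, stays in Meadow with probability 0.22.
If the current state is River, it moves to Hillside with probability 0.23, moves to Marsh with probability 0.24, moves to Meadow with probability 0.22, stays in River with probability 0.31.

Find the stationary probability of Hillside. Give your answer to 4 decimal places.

Let the stationary distribution be π with π = πP and π_1 + π_2 + π_3 + π_4 = 1.
π_1 = 0.22·π_1 + 0.22·π_2 + 0.23·π_3 + 0.24·π_4
π_2 = 0.22·π_1 + 0.31·π_2 + 0.29·π_3 + 0.23·π_4
π_3 = 0.26·π_1 + 0.27·π_2 + 0.22·π_3 + 0.22·π_4
Solving with the normalization constraint gives π = (0.2278, 0.2633, 0.2423, 0.2666).
So the stationary probability of Hillside is 0.2633.

0.2633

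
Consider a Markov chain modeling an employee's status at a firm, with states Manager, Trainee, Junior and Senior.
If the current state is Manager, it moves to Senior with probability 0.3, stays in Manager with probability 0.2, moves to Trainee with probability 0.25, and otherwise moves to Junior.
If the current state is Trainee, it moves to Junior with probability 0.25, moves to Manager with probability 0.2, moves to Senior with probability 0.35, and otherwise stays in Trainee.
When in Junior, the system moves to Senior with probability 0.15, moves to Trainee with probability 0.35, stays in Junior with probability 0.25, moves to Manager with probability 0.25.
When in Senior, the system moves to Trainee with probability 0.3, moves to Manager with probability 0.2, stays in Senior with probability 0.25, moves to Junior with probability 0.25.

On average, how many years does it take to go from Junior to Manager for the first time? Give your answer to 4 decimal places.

4.4706

Let t(s) be the expected number of years to first reach Manager from state s, with t(Manager) = 0. Conditioning on the first year:
t(Trainee) = 1 + 0.2·t(Trainee) + 0.25·t(Junior) + 0.35·t(Senior)
t(Junior) = 1 + 0.35·t(Trainee) + 0.25·t(Junior) + 0.15·t(Senior)
t(Senior) = 1 + 0.3·t(Trainee) + 0.25·t(Junior) + 0.25·t(Senior)
Solving: t(Trainee) = 4.7059, t(Junior) = 4.4706, t(Senior) = 4.7059.
Expected years from Junior to Manager: 4.4706.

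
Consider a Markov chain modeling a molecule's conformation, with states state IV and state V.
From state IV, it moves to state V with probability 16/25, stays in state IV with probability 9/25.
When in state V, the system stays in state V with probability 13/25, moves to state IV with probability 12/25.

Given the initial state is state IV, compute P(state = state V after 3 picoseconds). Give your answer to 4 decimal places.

0.5724

Propagate the distribution vector 3 picoseconds from state IV.
After 0 picoseconds: (1.0000, 0.0000)
After 1 picosecond: (0.3600, 0.6400)
After 2 picoseconds: (0.4368, 0.5632)
After 3 picoseconds: (0.4276, 0.5724)
P(in state V after 3 picoseconds) = 0.5724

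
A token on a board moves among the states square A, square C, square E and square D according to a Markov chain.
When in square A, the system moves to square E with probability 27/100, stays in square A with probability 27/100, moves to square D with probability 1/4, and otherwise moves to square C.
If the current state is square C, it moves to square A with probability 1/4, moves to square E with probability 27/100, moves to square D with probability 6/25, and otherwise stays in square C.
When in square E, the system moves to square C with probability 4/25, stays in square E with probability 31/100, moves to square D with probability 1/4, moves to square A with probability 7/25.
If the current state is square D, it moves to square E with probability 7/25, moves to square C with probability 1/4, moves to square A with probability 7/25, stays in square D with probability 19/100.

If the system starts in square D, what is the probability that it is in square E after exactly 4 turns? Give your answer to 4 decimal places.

0.2837

Propagate the distribution vector 4 turns from square D.
After 0 turns: (0.0000, 0.0000, 0.0000, 1.0000)
After 1 turn: (0.2800, 0.2500, 0.2800, 0.1900)
After 2 turns: (0.2697, 0.2111, 0.2831, 0.2361)
After 3 turns: (0.2710, 0.2116, 0.2837, 0.2337)
After 4 turns: (0.2709, 0.2115, 0.2837, 0.2339)
P(in square E after 4 turns) = 0.2837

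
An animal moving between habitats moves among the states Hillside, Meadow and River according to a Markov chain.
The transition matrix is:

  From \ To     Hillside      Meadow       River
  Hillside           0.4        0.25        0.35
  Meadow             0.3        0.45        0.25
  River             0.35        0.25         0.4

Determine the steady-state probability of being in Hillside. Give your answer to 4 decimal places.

Let the stationary distribution be π with π = πP and π_1 + π_2 + π_3 = 1.
π_1 = 0.4·π_1 + 0.3·π_2 + 0.35·π_3
π_2 = 0.25·π_1 + 0.45·π_2 + 0.25·π_3
Solving with the normalization constraint gives π = (0.3520, 0.3125, 0.3355).
So the stationary probability of Hillside is 0.3520.

0.3520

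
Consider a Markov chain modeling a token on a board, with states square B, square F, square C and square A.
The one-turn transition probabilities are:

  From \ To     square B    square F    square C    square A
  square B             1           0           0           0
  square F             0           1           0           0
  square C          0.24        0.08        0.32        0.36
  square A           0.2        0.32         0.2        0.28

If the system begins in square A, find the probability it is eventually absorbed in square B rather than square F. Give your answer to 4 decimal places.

Let h(s) be the probability of absorption at square B starting from transient state s. Then h(square B) = 1 and h(square F) = 0. By first-step analysis:
h(square C) = 0.24·1 + 0.08·0 + 0.32·h(square C) + 0.36·h(square A)
h(square A) = 0.2·1 + 0.32·0 + 0.2·h(square C) + 0.28·h(square A)
Solving: h(square C) = 0.5862, h(square A) = 0.4406.
Starting from square A, the probability is 0.4406.

0.4406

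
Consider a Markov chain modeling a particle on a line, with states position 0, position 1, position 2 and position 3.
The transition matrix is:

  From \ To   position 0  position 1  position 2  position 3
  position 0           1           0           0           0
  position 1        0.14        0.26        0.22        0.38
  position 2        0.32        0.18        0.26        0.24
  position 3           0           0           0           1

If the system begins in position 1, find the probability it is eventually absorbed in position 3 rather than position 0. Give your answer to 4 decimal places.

Let h(s) be the probability of absorption at position 3 starting from transient state s. Then h(position 3) = 1 and h(position 0) = 0. By first-step analysis:
h(position 1) = 0.14·0 + 0.26·h(position 1) + 0.22·h(position 2) + 0.38·1
h(position 2) = 0.32·0 + 0.18·h(position 1) + 0.26·h(position 2) + 0.24·1
Solving: h(position 1) = 0.6575, h(position 2) = 0.4843.
Starting from position 1, the probability is 0.6575.

0.6575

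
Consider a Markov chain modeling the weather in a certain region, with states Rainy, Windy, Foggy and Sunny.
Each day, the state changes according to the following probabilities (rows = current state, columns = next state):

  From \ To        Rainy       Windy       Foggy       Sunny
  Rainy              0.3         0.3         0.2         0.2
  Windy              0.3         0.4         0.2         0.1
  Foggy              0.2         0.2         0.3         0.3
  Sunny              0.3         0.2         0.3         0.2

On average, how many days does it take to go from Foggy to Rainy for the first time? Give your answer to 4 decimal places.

4.0367

Let t(s) be the expected number of days to first reach Rainy from state s, with t(Rainy) = 0. Conditioning on the first day:
t(Windy) = 1 + 0.4·t(Windy) + 0.2·t(Foggy) + 0.1·t(Sunny)
t(Foggy) = 1 + 0.2·t(Windy) + 0.3·t(Foggy) + 0.3·t(Sunny)
t(Sunny) = 1 + 0.2·t(Windy) + 0.3·t(Foggy) + 0.2·t(Sunny)
Solving: t(Windy) = 3.6239, t(Foggy) = 4.0367, t(Sunny) = 3.6697.
Expected days from Foggy to Rainy: 4.0367.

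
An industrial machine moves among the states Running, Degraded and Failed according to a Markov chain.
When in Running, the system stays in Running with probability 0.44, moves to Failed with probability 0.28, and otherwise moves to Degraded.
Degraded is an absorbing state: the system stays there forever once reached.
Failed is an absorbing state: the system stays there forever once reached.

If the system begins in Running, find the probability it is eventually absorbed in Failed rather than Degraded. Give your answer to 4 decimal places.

0.5000

Let h(s) be the probability of absorption at Failed starting from transient state s. Then h(Failed) = 1 and h(Degraded) = 0. By first-step analysis:
h(Running) = 0.44·h(Running) + 0.28·0 + 0.28·1
Solving: h(Running) = 0.5000.
Starting from Running, the probability is 0.5000.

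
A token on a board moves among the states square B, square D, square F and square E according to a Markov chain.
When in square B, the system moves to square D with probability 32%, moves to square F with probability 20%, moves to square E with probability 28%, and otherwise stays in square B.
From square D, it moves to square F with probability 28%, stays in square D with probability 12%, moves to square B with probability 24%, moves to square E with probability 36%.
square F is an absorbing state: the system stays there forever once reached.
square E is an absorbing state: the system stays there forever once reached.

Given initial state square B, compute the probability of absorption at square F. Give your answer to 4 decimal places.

Let h(s) be the probability of absorption at square F starting from transient state s. Then h(square F) = 1 and h(square E) = 0. By first-step analysis:
h(square B) = 0.2·h(square B) + 0.32·h(square D) + 0.2·1 + 0.28·0
h(square D) = 0.24·h(square B) + 0.12·h(square D) + 0.28·1 + 0.36·0
Solving: h(square B) = 0.4235, h(square D) = 0.4337.
Starting from square B, the probability is 0.4235.

0.4235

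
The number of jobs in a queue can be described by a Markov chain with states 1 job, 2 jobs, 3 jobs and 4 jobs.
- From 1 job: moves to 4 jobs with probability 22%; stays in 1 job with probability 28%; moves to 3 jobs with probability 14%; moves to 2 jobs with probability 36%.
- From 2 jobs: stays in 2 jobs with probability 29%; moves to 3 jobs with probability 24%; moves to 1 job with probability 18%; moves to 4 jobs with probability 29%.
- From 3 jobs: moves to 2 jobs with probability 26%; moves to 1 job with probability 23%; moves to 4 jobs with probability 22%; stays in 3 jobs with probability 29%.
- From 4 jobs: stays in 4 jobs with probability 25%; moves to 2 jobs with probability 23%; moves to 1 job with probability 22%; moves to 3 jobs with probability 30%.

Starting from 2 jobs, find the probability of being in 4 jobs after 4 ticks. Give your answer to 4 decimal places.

Propagate the distribution vector 4 ticks from 2 jobs.
After 0 ticks: (0.0000, 1.0000, 0.0000, 0.0000)
After 1 tick: (0.1800, 0.2900, 0.2400, 0.2900)
After 2 ticks: (0.2216, 0.2780, 0.2514, 0.2490)
After 3 ticks: (0.2247, 0.2830, 0.2454, 0.2469)
After 4 ticks: (0.2246, 0.2836, 0.2446, 0.2472)
P(in 4 jobs after 4 ticks) = 0.2472

0.2472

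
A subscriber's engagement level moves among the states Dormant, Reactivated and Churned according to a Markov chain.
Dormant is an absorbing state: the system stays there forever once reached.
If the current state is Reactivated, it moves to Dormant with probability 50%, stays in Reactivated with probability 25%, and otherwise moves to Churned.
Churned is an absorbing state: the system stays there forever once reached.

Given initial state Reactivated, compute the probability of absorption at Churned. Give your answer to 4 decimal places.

Let h(s) be the probability of absorption at Churned starting from transient state s. Then h(Churned) = 1 and h(Dormant) = 0. By first-step analysis:
h(Reactivated) = 0.5·0 + 0.25·h(Reactivated) + 0.25·1
Solving: h(Reactivated) = 0.3333.
Starting from Reactivated, the probability is 0.3333.

0.3333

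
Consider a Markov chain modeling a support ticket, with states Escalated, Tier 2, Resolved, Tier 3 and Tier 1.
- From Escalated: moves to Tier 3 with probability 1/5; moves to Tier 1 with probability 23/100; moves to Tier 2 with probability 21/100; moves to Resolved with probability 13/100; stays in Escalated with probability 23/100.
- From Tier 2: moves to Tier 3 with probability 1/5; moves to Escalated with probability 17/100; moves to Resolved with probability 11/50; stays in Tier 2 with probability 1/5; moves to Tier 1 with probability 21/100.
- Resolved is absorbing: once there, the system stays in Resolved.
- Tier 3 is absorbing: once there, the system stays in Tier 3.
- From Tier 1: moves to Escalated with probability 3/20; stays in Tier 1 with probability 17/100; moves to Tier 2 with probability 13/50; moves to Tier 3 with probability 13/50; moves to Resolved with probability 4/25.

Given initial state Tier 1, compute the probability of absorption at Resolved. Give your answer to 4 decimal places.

0.4179

Let h(s) be the probability of absorption at Resolved starting from transient state s. Then h(Resolved) = 1 and h(Tier 3) = 0. By first-step analysis:
h(Escalated) = 0.23·h(Escalated) + 0.21·h(Tier 2) + 0.13·1 + 0.2·0 + 0.23·h(Tier 1)
h(Tier 2) = 0.17·h(Escalated) + 0.2·h(Tier 2) + 0.22·1 + 0.2·0 + 0.21·h(Tier 1)
h(Tier 1) = 0.15·h(Escalated) + 0.26·h(Tier 2) + 0.16·1 + 0.26·0 + 0.17·h(Tier 1)
Solving: h(Escalated) = 0.4231, h(Tier 2) = 0.4746, h(Tier 1) = 0.4179.
Starting from Tier 1, the probability is 0.4179.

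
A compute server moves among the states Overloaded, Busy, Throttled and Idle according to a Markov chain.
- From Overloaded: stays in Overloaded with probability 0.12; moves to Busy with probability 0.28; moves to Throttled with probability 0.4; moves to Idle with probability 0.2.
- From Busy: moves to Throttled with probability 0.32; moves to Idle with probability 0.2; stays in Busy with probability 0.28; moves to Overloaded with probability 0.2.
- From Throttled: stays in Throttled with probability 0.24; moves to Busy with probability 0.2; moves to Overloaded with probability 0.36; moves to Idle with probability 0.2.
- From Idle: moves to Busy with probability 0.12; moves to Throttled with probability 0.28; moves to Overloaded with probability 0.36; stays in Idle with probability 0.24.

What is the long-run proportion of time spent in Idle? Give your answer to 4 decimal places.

0.2083

Let the stationary distribution be π with π = πP and π_1 + π_2 + π_3 + π_4 = 1.
π_1 = 0.12·π_1 + 0.2·π_2 + 0.36·π_3 + 0.36·π_4
π_2 = 0.28·π_1 + 0.28·π_2 + 0.2·π_3 + 0.12·π_4
π_3 = 0.4·π_1 + 0.32·π_2 + 0.24·π_3 + 0.28·π_4
Solving with the normalization constraint gives π = (0.2617, 0.2220, 0.3080, 0.2083).
So the stationary probability of Idle is 0.2083.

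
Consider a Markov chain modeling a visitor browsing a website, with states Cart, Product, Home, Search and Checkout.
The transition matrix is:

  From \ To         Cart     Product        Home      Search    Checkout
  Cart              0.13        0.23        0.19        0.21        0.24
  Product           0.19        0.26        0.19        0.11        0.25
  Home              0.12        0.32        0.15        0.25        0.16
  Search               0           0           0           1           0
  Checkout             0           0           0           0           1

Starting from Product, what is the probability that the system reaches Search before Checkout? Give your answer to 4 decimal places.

Let h(s) be the probability of absorption at Search starting from transient state s. Then h(Search) = 1 and h(Checkout) = 0. By first-step analysis:
h(Cart) = 0.13·h(Cart) + 0.23·h(Product) + 0.19·h(Home) + 0.21·1 + 0.24·0
h(Product) = 0.19·h(Cart) + 0.26·h(Product) + 0.19·h(Home) + 0.11·1 + 0.25·0
h(Home) = 0.12·h(Cart) + 0.32·h(Product) + 0.15·h(Home) + 0.25·1 + 0.16·0
Solving: h(Cart) = 0.4571, h(Product) = 0.3964, h(Home) = 0.5079.
Starting from Product, the probability is 0.3964.

0.3964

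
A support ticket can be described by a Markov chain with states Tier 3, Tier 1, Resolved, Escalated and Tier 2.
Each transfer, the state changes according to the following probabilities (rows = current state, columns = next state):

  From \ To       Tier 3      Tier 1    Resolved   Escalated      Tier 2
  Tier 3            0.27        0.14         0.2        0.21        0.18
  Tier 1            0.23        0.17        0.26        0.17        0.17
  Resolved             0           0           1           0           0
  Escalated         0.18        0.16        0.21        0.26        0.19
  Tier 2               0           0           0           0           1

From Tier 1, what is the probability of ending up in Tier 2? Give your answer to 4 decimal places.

Let h(s) be the probability of absorption at Tier 2 starting from transient state s. Then h(Tier 2) = 1 and h(Resolved) = 0. By first-step analysis:
h(Tier 3) = 0.27·h(Tier 3) + 0.14·h(Tier 1) + 0.2·0 + 0.21·h(Escalated) + 0.18·1
h(Tier 1) = 0.23·h(Tier 3) + 0.17·h(Tier 1) + 0.26·0 + 0.17·h(Escalated) + 0.17·1
h(Escalated) = 0.18·h(Tier 3) + 0.16·h(Tier 1) + 0.21·0 + 0.26·h(Escalated) + 0.19·1
Solving: h(Tier 3) = 0.4612, h(Tier 1) = 0.4271, h(Escalated) = 0.4613.
Starting from Tier 1, the probability is 0.4271.

0.4271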